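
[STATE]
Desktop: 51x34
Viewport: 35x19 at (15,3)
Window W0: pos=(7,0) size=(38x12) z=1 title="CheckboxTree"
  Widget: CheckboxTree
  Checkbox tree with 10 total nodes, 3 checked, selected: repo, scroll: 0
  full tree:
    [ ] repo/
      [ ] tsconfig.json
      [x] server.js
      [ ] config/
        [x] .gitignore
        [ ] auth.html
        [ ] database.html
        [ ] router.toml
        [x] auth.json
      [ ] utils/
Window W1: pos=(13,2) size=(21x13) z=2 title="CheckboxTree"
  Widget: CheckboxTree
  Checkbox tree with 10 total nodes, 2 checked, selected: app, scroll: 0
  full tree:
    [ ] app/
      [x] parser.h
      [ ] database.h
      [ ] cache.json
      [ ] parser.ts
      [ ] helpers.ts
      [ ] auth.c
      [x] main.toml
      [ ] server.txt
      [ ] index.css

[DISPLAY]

CheckboxTree      ┃          ┃     
──────────────────┨          ┃     
[-] app/          ┃          ┃     
  [x] parser.h    ┃          ┃     
  [ ] database.h  ┃          ┃     
  [ ] cache.json  ┃          ┃     
  [ ] parser.ts   ┃          ┃     
  [ ] helpers.ts  ┃          ┃     
  [ ] auth.c      ┃━━━━━━━━━━┛     
  [x] main.toml   ┃                
  [ ] server.txt  ┃                
━━━━━━━━━━━━━━━━━━┛                
                                   
                                   
                                   
                                   
                                   
                                   
                                   


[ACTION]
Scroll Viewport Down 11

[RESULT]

━━━━━━━━━━━━━━━━━━┛                
                                   
                                   
                                   
                                   
                                   
                                   
                                   
                                   
                                   
                                   
                                   
                                   
                                   
                                   
                                   
                                   
                                   
                                   


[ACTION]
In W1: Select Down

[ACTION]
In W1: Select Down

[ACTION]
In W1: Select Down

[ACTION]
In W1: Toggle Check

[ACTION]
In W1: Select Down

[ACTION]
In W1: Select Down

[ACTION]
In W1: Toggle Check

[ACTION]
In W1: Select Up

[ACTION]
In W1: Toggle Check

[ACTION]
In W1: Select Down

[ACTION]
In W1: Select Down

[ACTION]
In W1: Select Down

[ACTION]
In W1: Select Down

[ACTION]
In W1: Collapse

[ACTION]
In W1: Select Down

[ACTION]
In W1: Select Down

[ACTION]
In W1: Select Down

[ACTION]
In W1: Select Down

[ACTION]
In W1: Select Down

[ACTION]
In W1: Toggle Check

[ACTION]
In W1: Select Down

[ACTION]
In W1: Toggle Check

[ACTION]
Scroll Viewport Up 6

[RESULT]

  [x] parser.ts   ┃          ┃     
  [x] helpers.ts  ┃          ┃     
  [ ] auth.c      ┃          ┃     
  [x] main.toml   ┃━━━━━━━━━━┛     
  [ ] server.txt  ┃                
  [ ] index.css   ┃                
━━━━━━━━━━━━━━━━━━┛                
                                   
                                   
                                   
                                   
                                   
                                   
                                   
                                   
                                   
                                   
                                   
                                   


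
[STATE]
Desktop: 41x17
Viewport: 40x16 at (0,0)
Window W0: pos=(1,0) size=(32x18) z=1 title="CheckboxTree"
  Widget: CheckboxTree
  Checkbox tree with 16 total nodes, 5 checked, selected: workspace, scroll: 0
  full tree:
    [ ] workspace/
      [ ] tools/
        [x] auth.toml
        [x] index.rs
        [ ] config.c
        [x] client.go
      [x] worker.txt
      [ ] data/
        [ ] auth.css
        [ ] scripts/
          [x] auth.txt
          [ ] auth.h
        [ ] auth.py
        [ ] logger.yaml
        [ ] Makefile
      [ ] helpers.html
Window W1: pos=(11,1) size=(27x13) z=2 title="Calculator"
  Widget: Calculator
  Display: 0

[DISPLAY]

 ┏━━━━━━━━━━━━━━━━━━━━━━━━━━━━━━┓       
 ┃ Checkbox┏━━━━━━━━━━━━━━━━━━━━━━━━━┓  
 ┠─────────┃ Calculator              ┃  
 ┃>[-] work┠─────────────────────────┨  
 ┃   [-] to┃                        0┃  
 ┃     [x] ┃┌───┬───┬───┬───┐        ┃  
 ┃     [x] ┃│ 7 │ 8 │ 9 │ ÷ │        ┃  
 ┃     [ ] ┃├───┼───┼───┼───┤        ┃  
 ┃     [x] ┃│ 4 │ 5 │ 6 │ × │        ┃  
 ┃   [x] wo┃├───┼───┼───┼───┤        ┃  
 ┃   [-] da┃│ 1 │ 2 │ 3 │ - │        ┃  
 ┃     [ ] ┃├───┼───┼───┼───┤        ┃  
 ┃     [-] ┃│ 0 │ . │ = │ + │        ┃  
 ┃       [x┗━━━━━━━━━━━━━━━━━━━━━━━━━┛  
 ┃       [ ] auth.h             ┃       
 ┃     [ ] auth.py              ┃       


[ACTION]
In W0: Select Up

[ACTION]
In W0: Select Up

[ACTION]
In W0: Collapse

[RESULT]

 ┏━━━━━━━━━━━━━━━━━━━━━━━━━━━━━━┓       
 ┃ Checkbox┏━━━━━━━━━━━━━━━━━━━━━━━━━┓  
 ┠─────────┃ Calculator              ┃  
 ┃>[-] work┠─────────────────────────┨  
 ┃         ┃                        0┃  
 ┃         ┃┌───┬───┬───┬───┐        ┃  
 ┃         ┃│ 7 │ 8 │ 9 │ ÷ │        ┃  
 ┃         ┃├───┼───┼───┼───┤        ┃  
 ┃         ┃│ 4 │ 5 │ 6 │ × │        ┃  
 ┃         ┃├───┼───┼───┼───┤        ┃  
 ┃         ┃│ 1 │ 2 │ 3 │ - │        ┃  
 ┃         ┃├───┼───┼───┼───┤        ┃  
 ┃         ┃│ 0 │ . │ = │ + │        ┃  
 ┃         ┗━━━━━━━━━━━━━━━━━━━━━━━━━┛  
 ┃                              ┃       
 ┃                              ┃       


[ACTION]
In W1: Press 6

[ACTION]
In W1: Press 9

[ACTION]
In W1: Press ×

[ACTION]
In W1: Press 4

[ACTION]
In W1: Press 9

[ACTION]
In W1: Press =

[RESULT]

 ┏━━━━━━━━━━━━━━━━━━━━━━━━━━━━━━┓       
 ┃ Checkbox┏━━━━━━━━━━━━━━━━━━━━━━━━━┓  
 ┠─────────┃ Calculator              ┃  
 ┃>[-] work┠─────────────────────────┨  
 ┃         ┃                     3381┃  
 ┃         ┃┌───┬───┬───┬───┐        ┃  
 ┃         ┃│ 7 │ 8 │ 9 │ ÷ │        ┃  
 ┃         ┃├───┼───┼───┼───┤        ┃  
 ┃         ┃│ 4 │ 5 │ 6 │ × │        ┃  
 ┃         ┃├───┼───┼───┼───┤        ┃  
 ┃         ┃│ 1 │ 2 │ 3 │ - │        ┃  
 ┃         ┃├───┼───┼───┼───┤        ┃  
 ┃         ┃│ 0 │ . │ = │ + │        ┃  
 ┃         ┗━━━━━━━━━━━━━━━━━━━━━━━━━┛  
 ┃                              ┃       
 ┃                              ┃       


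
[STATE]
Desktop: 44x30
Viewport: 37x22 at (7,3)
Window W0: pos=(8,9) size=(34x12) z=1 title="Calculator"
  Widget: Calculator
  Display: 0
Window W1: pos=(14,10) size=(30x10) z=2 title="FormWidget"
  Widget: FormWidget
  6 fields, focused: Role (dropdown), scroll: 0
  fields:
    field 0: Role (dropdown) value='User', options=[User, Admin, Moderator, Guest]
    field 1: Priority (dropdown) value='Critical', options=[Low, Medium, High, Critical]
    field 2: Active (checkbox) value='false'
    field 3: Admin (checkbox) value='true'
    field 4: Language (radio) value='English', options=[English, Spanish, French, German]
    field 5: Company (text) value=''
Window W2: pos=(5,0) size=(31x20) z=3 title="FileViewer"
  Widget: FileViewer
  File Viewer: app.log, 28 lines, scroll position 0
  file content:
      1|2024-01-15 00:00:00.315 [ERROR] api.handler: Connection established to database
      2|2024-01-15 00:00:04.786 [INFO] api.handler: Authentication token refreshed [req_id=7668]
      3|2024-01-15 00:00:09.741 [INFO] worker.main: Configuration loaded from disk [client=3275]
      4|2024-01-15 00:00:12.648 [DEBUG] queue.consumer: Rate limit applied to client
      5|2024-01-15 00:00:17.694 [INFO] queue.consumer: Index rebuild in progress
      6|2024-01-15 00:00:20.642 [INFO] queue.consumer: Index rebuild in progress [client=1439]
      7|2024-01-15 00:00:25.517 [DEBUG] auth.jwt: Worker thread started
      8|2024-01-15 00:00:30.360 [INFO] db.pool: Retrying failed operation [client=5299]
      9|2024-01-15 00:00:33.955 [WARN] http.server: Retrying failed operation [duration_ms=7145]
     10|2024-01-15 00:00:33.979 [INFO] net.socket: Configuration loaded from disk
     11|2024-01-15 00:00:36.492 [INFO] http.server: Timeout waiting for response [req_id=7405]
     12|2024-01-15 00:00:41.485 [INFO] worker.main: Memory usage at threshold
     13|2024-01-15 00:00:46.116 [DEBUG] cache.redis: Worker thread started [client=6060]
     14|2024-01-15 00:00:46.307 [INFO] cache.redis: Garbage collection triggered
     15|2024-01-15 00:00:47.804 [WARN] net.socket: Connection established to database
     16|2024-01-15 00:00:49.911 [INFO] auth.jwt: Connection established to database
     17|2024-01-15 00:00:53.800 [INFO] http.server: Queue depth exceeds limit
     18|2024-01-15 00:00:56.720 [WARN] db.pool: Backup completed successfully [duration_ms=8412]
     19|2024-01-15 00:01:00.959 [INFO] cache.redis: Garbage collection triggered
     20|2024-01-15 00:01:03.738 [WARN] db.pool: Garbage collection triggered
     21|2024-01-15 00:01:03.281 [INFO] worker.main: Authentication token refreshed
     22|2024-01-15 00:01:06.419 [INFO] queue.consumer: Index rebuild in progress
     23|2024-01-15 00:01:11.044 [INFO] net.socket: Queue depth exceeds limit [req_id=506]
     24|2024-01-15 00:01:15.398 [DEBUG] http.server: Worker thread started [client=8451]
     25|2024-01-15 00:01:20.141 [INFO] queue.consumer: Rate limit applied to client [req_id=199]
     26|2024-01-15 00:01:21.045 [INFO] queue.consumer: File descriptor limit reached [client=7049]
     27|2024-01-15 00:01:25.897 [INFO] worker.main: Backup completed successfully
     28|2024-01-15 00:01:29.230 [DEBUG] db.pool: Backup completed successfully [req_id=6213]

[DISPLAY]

024-01-15 00:00:00.315 [ERR▲┃        
024-01-15 00:00:04.786 [INF█┃        
024-01-15 00:00:09.741 [INF░┃        
024-01-15 00:00:12.648 [DEB░┃        
024-01-15 00:00:17.694 [INF░┃        
024-01-15 00:00:20.642 [INF░┃        
024-01-15 00:00:25.517 [DEB░┃━━━━━┓  
024-01-15 00:00:30.360 [INF░┃━━━━━━━┓
024-01-15 00:00:33.955 [WAR░┃       ┃
024-01-15 00:00:33.979 [INF░┃───────┨
024-01-15 00:00:36.492 [INF░┃     ▼]┃
024-01-15 00:00:41.485 [INF░┃al   ▼]┃
024-01-15 00:00:46.116 [DEB░┃       ┃
024-01-15 00:00:46.307 [INF░┃       ┃
024-01-15 00:00:47.804 [WAR░┃lish  (┃
024-01-15 00:00:49.911 [INF▼┃      ]┃
━━━━━━━━━━━━━━━━━━━━━━━━━━━━┛━━━━━━━┛
 ┗━━━━━━━━━━━━━━━━━━━━━━━━━━━━━━━━┛  
                                     
                                     
                                     
                                     


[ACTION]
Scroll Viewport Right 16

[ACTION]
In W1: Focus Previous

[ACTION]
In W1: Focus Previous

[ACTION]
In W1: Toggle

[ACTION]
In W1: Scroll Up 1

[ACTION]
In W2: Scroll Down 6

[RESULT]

024-01-15 00:00:25.517 [DEB▲┃        
024-01-15 00:00:30.360 [INF░┃        
024-01-15 00:00:33.955 [WAR░┃        
024-01-15 00:00:33.979 [INF░┃        
024-01-15 00:00:36.492 [INF░┃        
024-01-15 00:00:41.485 [INF░┃        
024-01-15 00:00:46.116 [DEB░┃━━━━━┓  
024-01-15 00:00:46.307 [INF░┃━━━━━━━┓
024-01-15 00:00:47.804 [WAR█┃       ┃
024-01-15 00:00:49.911 [INF░┃───────┨
024-01-15 00:00:53.800 [INF░┃     ▼]┃
024-01-15 00:00:56.720 [WAR░┃al   ▼]┃
024-01-15 00:01:00.959 [INF░┃       ┃
024-01-15 00:01:03.738 [WAR░┃       ┃
024-01-15 00:01:03.281 [INF░┃lish  (┃
024-01-15 00:01:06.419 [INF▼┃      ]┃
━━━━━━━━━━━━━━━━━━━━━━━━━━━━┛━━━━━━━┛
 ┗━━━━━━━━━━━━━━━━━━━━━━━━━━━━━━━━┛  
                                     
                                     
                                     
                                     


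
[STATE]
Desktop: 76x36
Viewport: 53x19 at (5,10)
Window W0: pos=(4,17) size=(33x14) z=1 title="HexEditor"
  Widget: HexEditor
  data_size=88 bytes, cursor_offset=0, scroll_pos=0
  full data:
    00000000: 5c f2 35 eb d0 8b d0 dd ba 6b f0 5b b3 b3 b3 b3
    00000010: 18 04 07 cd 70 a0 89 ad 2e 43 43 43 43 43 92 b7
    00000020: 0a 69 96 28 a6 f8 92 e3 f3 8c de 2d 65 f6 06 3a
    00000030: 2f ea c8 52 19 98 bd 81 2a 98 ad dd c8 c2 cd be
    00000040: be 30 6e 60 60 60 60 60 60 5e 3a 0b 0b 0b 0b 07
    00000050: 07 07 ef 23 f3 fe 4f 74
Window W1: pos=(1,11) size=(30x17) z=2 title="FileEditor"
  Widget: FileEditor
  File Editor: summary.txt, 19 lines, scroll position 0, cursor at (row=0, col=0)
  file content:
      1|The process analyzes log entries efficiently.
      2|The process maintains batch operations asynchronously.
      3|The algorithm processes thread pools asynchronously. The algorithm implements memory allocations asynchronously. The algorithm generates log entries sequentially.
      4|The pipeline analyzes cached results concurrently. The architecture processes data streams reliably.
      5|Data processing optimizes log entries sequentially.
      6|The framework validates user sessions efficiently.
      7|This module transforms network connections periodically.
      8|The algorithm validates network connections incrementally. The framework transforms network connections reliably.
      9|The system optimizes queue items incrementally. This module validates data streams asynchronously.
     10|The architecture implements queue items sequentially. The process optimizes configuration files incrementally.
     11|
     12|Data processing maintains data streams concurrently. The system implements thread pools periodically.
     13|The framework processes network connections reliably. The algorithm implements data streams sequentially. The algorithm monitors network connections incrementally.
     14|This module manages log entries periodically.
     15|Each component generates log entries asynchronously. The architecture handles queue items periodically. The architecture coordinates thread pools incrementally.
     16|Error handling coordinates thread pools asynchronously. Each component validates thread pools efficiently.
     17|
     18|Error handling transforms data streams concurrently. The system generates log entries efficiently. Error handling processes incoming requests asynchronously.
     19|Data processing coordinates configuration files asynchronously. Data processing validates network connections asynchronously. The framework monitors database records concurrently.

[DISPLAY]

                                                     
━━━━━━━━━━━━━━━━━━━━━━━━━┓                           
leEditor                 ┃                           
─────────────────────────┨                           
 process analyzes log en▲┃                           
 process maintains batch█┃                           
 algorithm processes thr░┃                           
 pipeline analyzes cache░┃━━━━━┓                     
a processing optimizes l░┃     ┃                     
 framework validates use░┃─────┨                     
s module transforms netw░┃b d0 ┃                     
 algorithm validates net░┃0 89 ┃                     
 system optimizes queue ░┃8 92 ┃                     
 architecture implements░┃8 bd ┃                     
                        ░┃0 60 ┃                     
a processing maintains d░┃e 4f ┃                     
 framework processes net▼┃     ┃                     
━━━━━━━━━━━━━━━━━━━━━━━━━┛     ┃                     
                               ┃                     


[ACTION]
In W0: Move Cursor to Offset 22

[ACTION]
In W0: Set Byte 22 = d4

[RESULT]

                                                     
━━━━━━━━━━━━━━━━━━━━━━━━━┓                           
leEditor                 ┃                           
─────────────────────────┨                           
 process analyzes log en▲┃                           
 process maintains batch█┃                           
 algorithm processes thr░┃                           
 pipeline analyzes cache░┃━━━━━┓                     
a processing optimizes l░┃     ┃                     
 framework validates use░┃─────┨                     
s module transforms netw░┃b d0 ┃                     
 algorithm validates net░┃0 D4 ┃                     
 system optimizes queue ░┃8 92 ┃                     
 architecture implements░┃8 bd ┃                     
                        ░┃0 60 ┃                     
a processing maintains d░┃e 4f ┃                     
 framework processes net▼┃     ┃                     
━━━━━━━━━━━━━━━━━━━━━━━━━┛     ┃                     
                               ┃                     


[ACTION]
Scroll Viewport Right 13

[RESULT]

                                                     
━━━━━━━━━━━━┓                                        
            ┃                                        
────────────┨                                        
yzes log en▲┃                                        
tains batch█┃                                        
ocesses thr░┃                                        
lyzes cache░┃━━━━━┓                                  
optimizes l░┃     ┃                                  
lidates use░┃─────┨                                  
sforms netw░┃b d0 ┃                                  
lidates net░┃0 D4 ┃                                  
izes queue ░┃8 92 ┃                                  
 implements░┃8 bd ┃                                  
           ░┃0 60 ┃                                  
maintains d░┃e 4f ┃                                  
ocesses net▼┃     ┃                                  
━━━━━━━━━━━━┛     ┃                                  
                  ┃                                  


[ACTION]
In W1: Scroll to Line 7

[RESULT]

                                                     
━━━━━━━━━━━━┓                                        
            ┃                                        
────────────┨                                        
sforms netw▲┃                                        
lidates net░┃                                        
izes queue ░┃                                        
 implements░┃━━━━━┓                                  
           ░┃     ┃                                  
maintains d░┃─────┨                                  
ocesses net░┃b d0 ┃                                  
ges log ent░┃0 D4 ┃                                  
enerates lo░┃8 92 ┃                                  
oordinates ░┃8 bd ┃                                  
           ░┃0 60 ┃                                  
ransforms d█┃e 4f ┃                                  
coordinates▼┃     ┃                                  
━━━━━━━━━━━━┛     ┃                                  
                  ┃                                  


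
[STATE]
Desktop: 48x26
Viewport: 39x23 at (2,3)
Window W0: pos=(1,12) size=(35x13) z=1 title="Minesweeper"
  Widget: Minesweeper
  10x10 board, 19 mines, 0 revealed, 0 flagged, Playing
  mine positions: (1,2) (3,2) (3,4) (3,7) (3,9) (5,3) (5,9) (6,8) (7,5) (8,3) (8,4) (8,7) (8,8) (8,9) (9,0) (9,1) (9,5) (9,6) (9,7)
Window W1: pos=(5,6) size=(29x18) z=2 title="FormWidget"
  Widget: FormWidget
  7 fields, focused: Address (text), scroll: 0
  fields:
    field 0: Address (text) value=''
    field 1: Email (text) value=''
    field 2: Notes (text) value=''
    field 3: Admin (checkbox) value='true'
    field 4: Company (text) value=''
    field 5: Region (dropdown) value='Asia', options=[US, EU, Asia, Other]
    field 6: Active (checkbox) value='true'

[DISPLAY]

                                       
                                       
                                       
   ┏━━━━━━━━━━━━━━━━━━━━━━━━━━━┓       
   ┃ FormWidget                ┃       
   ┠───────────────────────────┨       
   ┃> Address:    [           ]┃       
   ┃  Email:      [           ]┃       
   ┃  Notes:      [           ]┃       
━━━┃  Admin:      [x]          ┃━┓     
 Mi┃  Company:    [           ]┃ ┃     
───┃  Region:     [Asia      ▼]┃─┨     
■■■┃  Active:     [x]          ┃ ┃     
■■■┃                           ┃ ┃     
■■■┃                           ┃ ┃     
■■■┃                           ┃ ┃     
■■■┃                           ┃ ┃     
■■■┃                           ┃ ┃     
■■■┃                           ┃ ┃     
■■■┃                           ┃ ┃     
■■■┗━━━━━━━━━━━━━━━━━━━━━━━━━━━┛ ┃     
━━━━━━━━━━━━━━━━━━━━━━━━━━━━━━━━━┛     
                                       


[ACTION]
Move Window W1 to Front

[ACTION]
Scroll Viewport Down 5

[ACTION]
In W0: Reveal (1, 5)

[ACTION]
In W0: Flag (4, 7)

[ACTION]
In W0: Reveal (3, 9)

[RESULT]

                                       
                                       
                                       
   ┏━━━━━━━━━━━━━━━━━━━━━━━━━━━┓       
   ┃ FormWidget                ┃       
   ┠───────────────────────────┨       
   ┃> Address:    [           ]┃       
   ┃  Email:      [           ]┃       
   ┃  Notes:      [           ]┃       
━━━┃  Admin:      [x]          ┃━┓     
 Mi┃  Company:    [           ]┃ ┃     
───┃  Region:     [Asia      ▼]┃─┨     
■■■┃  Active:     [x]          ┃ ┃     
■■✹┃                           ┃ ┃     
■■■┃                           ┃ ┃     
■■✹┃                           ┃ ┃     
■■■┃                           ┃ ┃     
■■■┃                           ┃ ┃     
■■■┃                           ┃ ┃     
■■■┃                           ┃ ┃     
■■■┗━━━━━━━━━━━━━━━━━━━━━━━━━━━┛ ┃     
━━━━━━━━━━━━━━━━━━━━━━━━━━━━━━━━━┛     
                                       


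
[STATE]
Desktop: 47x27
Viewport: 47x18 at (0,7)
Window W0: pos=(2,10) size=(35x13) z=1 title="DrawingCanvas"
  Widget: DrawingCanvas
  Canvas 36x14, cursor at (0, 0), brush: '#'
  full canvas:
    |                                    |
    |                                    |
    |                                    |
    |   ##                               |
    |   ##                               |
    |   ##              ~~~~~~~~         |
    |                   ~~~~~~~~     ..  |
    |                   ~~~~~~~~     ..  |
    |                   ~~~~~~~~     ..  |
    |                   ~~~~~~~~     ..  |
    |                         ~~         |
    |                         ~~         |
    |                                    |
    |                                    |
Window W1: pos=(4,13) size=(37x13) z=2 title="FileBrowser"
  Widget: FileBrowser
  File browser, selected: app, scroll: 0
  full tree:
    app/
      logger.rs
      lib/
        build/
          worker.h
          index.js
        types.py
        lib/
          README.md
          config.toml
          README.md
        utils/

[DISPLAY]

                                               
                                               
                                               
  ┏━━━━━━━━━━━━━━━━━━━━━━━━━━━━━━━━━┓          
  ┃ DrawingCanvas                   ┃          
  ┠─────────────────────────────────┨          
  ┃+┏━━━━━━━━━━━━━━━━━━━━━━━━━━━━━━━━━━━┓      
  ┃ ┃ FileBrowser                       ┃      
  ┃ ┠───────────────────────────────────┨      
  ┃ ┃> [-] app/                         ┃      
  ┃ ┃    logger.rs                      ┃      
  ┃ ┃    [+] lib/                       ┃      
  ┃ ┃                                   ┃      
  ┃ ┃                                   ┃      
  ┃ ┃                                   ┃      
  ┗━┃                                   ┃      
    ┃                                   ┃      
    ┃                                   ┃      


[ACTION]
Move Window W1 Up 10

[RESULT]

    ┃    logger.rs                      ┃      
    ┃    [+] lib/                       ┃      
    ┃                                   ┃      
  ┏━┃                                   ┃      
  ┃ ┃                                   ┃      
  ┠─┃                                   ┃      
  ┃+┃                                   ┃      
  ┃ ┃                                   ┃      
  ┃ ┗━━━━━━━━━━━━━━━━━━━━━━━━━━━━━━━━━━━┛      
  ┃   ##                            ┃          
  ┃   ##                            ┃          
  ┃   ##              ~~~~~~~~      ┃          
  ┃                   ~~~~~~~~     .┃          
  ┃                   ~~~~~~~~     .┃          
  ┃                   ~~~~~~~~     .┃          
  ┗━━━━━━━━━━━━━━━━━━━━━━━━━━━━━━━━━┛          
                                               
                                               


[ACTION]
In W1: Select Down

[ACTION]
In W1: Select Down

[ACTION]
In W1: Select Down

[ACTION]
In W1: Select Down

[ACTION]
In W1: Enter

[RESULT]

    ┃    logger.rs                      ┃      
    ┃  > [-] lib/                       ┃      
    ┃      [+] build/                   ┃      
  ┏━┃      types.py                     ┃      
  ┃ ┃      [+] lib/                     ┃      
  ┠─┃      [+] utils/                   ┃      
  ┃+┃                                   ┃      
  ┃ ┃                                   ┃      
  ┃ ┗━━━━━━━━━━━━━━━━━━━━━━━━━━━━━━━━━━━┛      
  ┃   ##                            ┃          
  ┃   ##                            ┃          
  ┃   ##              ~~~~~~~~      ┃          
  ┃                   ~~~~~~~~     .┃          
  ┃                   ~~~~~~~~     .┃          
  ┃                   ~~~~~~~~     .┃          
  ┗━━━━━━━━━━━━━━━━━━━━━━━━━━━━━━━━━┛          
                                               
                                               


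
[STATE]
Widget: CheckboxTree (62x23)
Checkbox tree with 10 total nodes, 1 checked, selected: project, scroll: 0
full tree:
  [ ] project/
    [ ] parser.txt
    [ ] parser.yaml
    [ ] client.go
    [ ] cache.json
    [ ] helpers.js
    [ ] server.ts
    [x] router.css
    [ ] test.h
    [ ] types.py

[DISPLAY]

>[-] project/                                                 
   [ ] parser.txt                                             
   [ ] parser.yaml                                            
   [ ] client.go                                              
   [ ] cache.json                                             
   [ ] helpers.js                                             
   [ ] server.ts                                              
   [x] router.css                                             
   [ ] test.h                                                 
   [ ] types.py                                               
                                                              
                                                              
                                                              
                                                              
                                                              
                                                              
                                                              
                                                              
                                                              
                                                              
                                                              
                                                              
                                                              


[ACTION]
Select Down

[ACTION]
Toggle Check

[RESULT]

 [-] project/                                                 
>  [x] parser.txt                                             
   [ ] parser.yaml                                            
   [ ] client.go                                              
   [ ] cache.json                                             
   [ ] helpers.js                                             
   [ ] server.ts                                              
   [x] router.css                                             
   [ ] test.h                                                 
   [ ] types.py                                               
                                                              
                                                              
                                                              
                                                              
                                                              
                                                              
                                                              
                                                              
                                                              
                                                              
                                                              
                                                              
                                                              


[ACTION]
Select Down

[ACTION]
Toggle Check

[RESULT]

 [-] project/                                                 
   [x] parser.txt                                             
>  [x] parser.yaml                                            
   [ ] client.go                                              
   [ ] cache.json                                             
   [ ] helpers.js                                             
   [ ] server.ts                                              
   [x] router.css                                             
   [ ] test.h                                                 
   [ ] types.py                                               
                                                              
                                                              
                                                              
                                                              
                                                              
                                                              
                                                              
                                                              
                                                              
                                                              
                                                              
                                                              
                                                              


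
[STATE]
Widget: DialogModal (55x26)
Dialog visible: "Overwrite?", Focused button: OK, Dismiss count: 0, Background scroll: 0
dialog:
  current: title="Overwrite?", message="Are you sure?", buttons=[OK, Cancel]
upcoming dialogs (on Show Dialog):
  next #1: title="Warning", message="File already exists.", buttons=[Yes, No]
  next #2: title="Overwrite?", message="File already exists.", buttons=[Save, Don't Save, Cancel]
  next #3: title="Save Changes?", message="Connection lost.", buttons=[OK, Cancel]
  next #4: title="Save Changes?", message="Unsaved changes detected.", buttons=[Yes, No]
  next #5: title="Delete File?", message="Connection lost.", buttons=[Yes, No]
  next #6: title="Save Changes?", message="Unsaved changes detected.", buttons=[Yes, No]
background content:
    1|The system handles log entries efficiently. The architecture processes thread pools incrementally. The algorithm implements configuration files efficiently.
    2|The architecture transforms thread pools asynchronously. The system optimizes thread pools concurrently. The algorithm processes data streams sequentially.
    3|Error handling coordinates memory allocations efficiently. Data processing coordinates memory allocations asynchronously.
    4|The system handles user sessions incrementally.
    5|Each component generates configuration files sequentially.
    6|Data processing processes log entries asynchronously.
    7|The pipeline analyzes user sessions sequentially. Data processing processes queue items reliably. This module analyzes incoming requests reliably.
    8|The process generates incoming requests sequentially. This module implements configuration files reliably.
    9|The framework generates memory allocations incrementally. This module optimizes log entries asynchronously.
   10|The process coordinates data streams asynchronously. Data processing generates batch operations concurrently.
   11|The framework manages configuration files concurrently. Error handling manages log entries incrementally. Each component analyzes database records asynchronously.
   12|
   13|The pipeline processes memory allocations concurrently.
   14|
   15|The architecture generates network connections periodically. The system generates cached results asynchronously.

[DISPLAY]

The system handles log entries efficiently. The archite
The architecture transforms thread pools asynchronously
Error handling coordinates memory allocations efficient
The system handles user sessions incrementally.        
Each component generates configuration files sequential
Data processing processes log entries asynchronously.  
The pipeline analyzes user sessions sequentially. Data 
The process generates incoming requests sequentially. T
The framework generates memory allocations incrementall
The process coordinates data streams asynchronously. Da
The framework manag┌───────────────┐files concurrently.
                   │   Overwrite?  │                   
The pipeline proces│ Are you sure? │tions concurrently.
                   │ [OK]  Cancel  │                   
The architecture ge└───────────────┘onnections periodic
                                                       
                                                       
                                                       
                                                       
                                                       
                                                       
                                                       
                                                       
                                                       
                                                       
                                                       


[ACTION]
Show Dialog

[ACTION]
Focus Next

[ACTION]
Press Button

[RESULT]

The system handles log entries efficiently. The archite
The architecture transforms thread pools asynchronously
Error handling coordinates memory allocations efficient
The system handles user sessions incrementally.        
Each component generates configuration files sequential
Data processing processes log entries asynchronously.  
The pipeline analyzes user sessions sequentially. Data 
The process generates incoming requests sequentially. T
The framework generates memory allocations incrementall
The process coordinates data streams asynchronously. Da
The framework manages configuration files concurrently.
                                                       
The pipeline processes memory allocations concurrently.
                                                       
The architecture generates network connections periodic
                                                       
                                                       
                                                       
                                                       
                                                       
                                                       
                                                       
                                                       
                                                       
                                                       
                                                       


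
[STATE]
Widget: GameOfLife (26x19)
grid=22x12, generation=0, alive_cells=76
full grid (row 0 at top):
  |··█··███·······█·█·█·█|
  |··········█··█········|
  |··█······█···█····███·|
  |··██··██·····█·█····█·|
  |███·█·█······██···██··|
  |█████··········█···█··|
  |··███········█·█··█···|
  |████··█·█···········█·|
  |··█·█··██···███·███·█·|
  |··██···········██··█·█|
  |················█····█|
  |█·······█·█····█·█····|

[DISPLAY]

Gen: 0                    
··█··███·······█·█·█·█    
··········█··█········    
··█······█···█····███·    
··██··██·····█·█····█·    
███·█·█······██···██··    
█████··········█···█··    
··███········█·█··█···    
████··█·█···········█·    
··█·█··██···███·███·█·    
··██···········██··█·█    
················█····█    
█·······█·█····█·█····    
                          
                          
                          
                          
                          
                          


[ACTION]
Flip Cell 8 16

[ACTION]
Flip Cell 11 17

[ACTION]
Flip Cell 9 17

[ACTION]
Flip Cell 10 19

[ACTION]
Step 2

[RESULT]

Gen: 2                    
······················    
·············█········    
·····█·█····█·█····██·    
···███·█··········█··█    
·······█·····█····█·█·    
·····██······█·█······    
·············██····█··    
····█████······███··█·    
···██··██···█··█·█··██    
···█·········█·█···█·█    
··············█···█···    
······················    
                          
                          
                          
                          
                          
                          


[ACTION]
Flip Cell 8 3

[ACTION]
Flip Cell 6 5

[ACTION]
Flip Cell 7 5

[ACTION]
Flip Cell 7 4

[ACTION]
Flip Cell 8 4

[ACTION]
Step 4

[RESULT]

Gen: 6                    
······················    
·····██······█········    
····████·····██·······    
···███··█····███··█···    
···███·███···███··██··    
···███·██··██·██··██··    
····█··█····█·█·······    
·····██······██·······    
······················    
··············█·█·····    
···············██·····    
···············█······    
                          
                          
                          
                          
                          
                          
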